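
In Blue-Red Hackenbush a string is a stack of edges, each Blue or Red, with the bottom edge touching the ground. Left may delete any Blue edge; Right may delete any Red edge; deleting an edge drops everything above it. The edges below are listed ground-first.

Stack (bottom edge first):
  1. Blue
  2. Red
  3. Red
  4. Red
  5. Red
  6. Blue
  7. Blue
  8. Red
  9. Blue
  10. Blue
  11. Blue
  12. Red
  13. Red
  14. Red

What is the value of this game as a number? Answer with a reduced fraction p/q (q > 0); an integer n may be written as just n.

881/8192

Recurse on prefixes of the 14-edge string Blue Red Red Red Red Blue Blue Red Blue Blue Blue Red Red Red:
1 of 14 · B · max L 0 · min R +∞ — 1
2 of 14 · BR · max L 0 · min R 1 — 1/2
3 of 14 · BRR · max L 0 · min R 1/2 — 1/4
4 of 14 · BRRR · max L 0 · min R 1/4 — 1/8
5 of 14 · BRRRR · max L 0 · min R 1/8 — 1/16
6 of 14 · BRRRRB · max L 1/16 · min R 1/8 — 3/32
7 of 14 · BRRRRBB · max L 3/32 · min R 1/8 — 7/64
8 of 14 · BRRRRBBR · max L 3/32 · min R 7/64 — 13/128
9 of 14 · BRRRRBBRB · max L 13/128 · min R 7/64 — 27/256
10 of 14 · BRRRRBBRBB · max L 27/256 · min R 7/64 — 55/512
11 of 14 · BRRRRBBRBBB · max L 55/512 · min R 7/64 — 111/1024
12 of 14 · BRRRRBBRBBBR · max L 55/512 · min R 111/1024 — 221/2048
13 of 14 · BRRRRBBRBBBRR · max L 55/512 · min R 221/2048 — 441/4096
14 of 14 · BRRRRBBRBBBRRR · max L 55/512 · min R 441/4096 — 881/8192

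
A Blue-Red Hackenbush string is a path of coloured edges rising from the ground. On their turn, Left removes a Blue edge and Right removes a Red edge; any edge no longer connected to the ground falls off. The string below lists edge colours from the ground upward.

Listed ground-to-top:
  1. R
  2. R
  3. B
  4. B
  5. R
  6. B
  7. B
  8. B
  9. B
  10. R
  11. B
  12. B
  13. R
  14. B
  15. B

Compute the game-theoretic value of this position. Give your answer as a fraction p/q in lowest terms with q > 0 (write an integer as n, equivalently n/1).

Build G(s[:k]) for k = 1..15, string s = R R B B R B B B B R B B R B B.
1 of 15 · R · max L −∞ · min R 0 ⇒ -1
2 of 15 · RR · max L −∞ · min R -1 ⇒ -2
3 of 15 · RRB · max L -2 · min R -1 ⇒ -3/2
4 of 15 · RRBB · max L -3/2 · min R -1 ⇒ -5/4
5 of 15 · RRBBR · max L -3/2 · min R -5/4 ⇒ -11/8
6 of 15 · RRBBRB · max L -11/8 · min R -5/4 ⇒ -21/16
7 of 15 · RRBBRBB · max L -21/16 · min R -5/4 ⇒ -41/32
8 of 15 · RRBBRBBB · max L -41/32 · min R -5/4 ⇒ -81/64
9 of 15 · RRBBRBBBB · max L -81/64 · min R -5/4 ⇒ -161/128
10 of 15 · RRBBRBBBBR · max L -81/64 · min R -161/128 ⇒ -323/256
11 of 15 · RRBBRBBBBRB · max L -323/256 · min R -161/128 ⇒ -645/512
12 of 15 · RRBBRBBBBRBB · max L -645/512 · min R -161/128 ⇒ -1289/1024
13 of 15 · RRBBRBBBBRBBR · max L -645/512 · min R -1289/1024 ⇒ -2579/2048
14 of 15 · RRBBRBBBBRBBRB · max L -2579/2048 · min R -1289/1024 ⇒ -5157/4096
15 of 15 · RRBBRBBBBRBBRBB · max L -5157/4096 · min R -1289/1024 ⇒ -10313/8192

-10313/8192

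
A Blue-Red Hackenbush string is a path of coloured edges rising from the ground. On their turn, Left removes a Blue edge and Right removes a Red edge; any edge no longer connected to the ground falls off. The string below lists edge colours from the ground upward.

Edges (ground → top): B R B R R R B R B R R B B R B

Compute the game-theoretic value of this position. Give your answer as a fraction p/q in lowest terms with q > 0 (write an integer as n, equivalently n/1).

Build G(s[:k]) for k = 1..15, string s = B R B R R R B R B R R B B R B.
G_1 [B]  L=[0]  R=[—]  ⇒ 1
G_2 [BR]  L=[0]  R=[1]  ⇒ 1/2
G_3 [BRB]  L=[0,1/2]  R=[1]  ⇒ 3/4
G_4 [BRBR]  L=[0,1/2]  R=[3/4,1]  ⇒ 5/8
G_5 [BRBRR]  L=[0,1/2]  R=[5/8,3/4,1]  ⇒ 9/16
G_6 [BRBRRR]  L=[0,1/2]  R=[9/16,5/8,3/4,1]  ⇒ 17/32
G_7 [BRBRRRB]  L=[0,1/2,17/32]  R=[9/16,5/8,3/4,1]  ⇒ 35/64
G_8 [BRBRRRBR]  L=[0,1/2,17/32]  R=[35/64,9/16,5/8,3/4,1]  ⇒ 69/128
G_9 [BRBRRRBRB]  L=[0,1/2,17/32,69/128]  R=[35/64,9/16,5/8,3/4,1]  ⇒ 139/256
G_10 [BRBRRRBRBR]  L=[0,1/2,17/32,69/128]  R=[139/256,35/64,9/16,5/8,3/4,1]  ⇒ 277/512
G_11 [BRBRRRBRBRR]  L=[0,1/2,17/32,69/128]  R=[277/512,139/256,35/64,9/16,5/8,3/4,1]  ⇒ 553/1024
G_12 [BRBRRRBRBRRB]  L=[0,1/2,17/32,69/128,553/1024]  R=[277/512,139/256,35/64,9/16,5/8,3/4,1]  ⇒ 1107/2048
G_13 [BRBRRRBRBRRBB]  L=[0,1/2,17/32,69/128,553/1024,1107/2048]  R=[277/512,139/256,35/64,9/16,5/8,3/4,1]  ⇒ 2215/4096
G_14 [BRBRRRBRBRRBBR]  L=[0,1/2,17/32,69/128,553/1024,1107/2048]  R=[2215/4096,277/512,139/256,35/64,9/16,5/8,3/4,1]  ⇒ 4429/8192
G_15 [BRBRRRBRBRRBBRB]  L=[0,1/2,17/32,69/128,553/1024,1107/2048,4429/8192]  R=[2215/4096,277/512,139/256,35/64,9/16,5/8,3/4,1]  ⇒ 8859/16384

8859/16384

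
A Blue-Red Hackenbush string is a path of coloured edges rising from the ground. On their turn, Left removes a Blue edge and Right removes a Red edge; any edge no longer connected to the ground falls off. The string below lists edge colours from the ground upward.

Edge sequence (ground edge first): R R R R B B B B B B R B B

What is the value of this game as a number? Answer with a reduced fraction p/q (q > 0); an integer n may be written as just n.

Build g(s[:k]) for k = 1..13, string s = R R R R B B B B B B R B B.
g(R) = { · | 0 } = -1
g(RR) = { · | -1,0 } = -2
g(RRR) = { · | -2,-1,0 } = -3
g(RRRR) = { · | -3,-2,-1,0 } = -4
g(RRRRB) = { -4 | -3,-2,-1,0 } = -7/2
g(RRRRBB) = { -4,-7/2 | -3,-2,-1,0 } = -13/4
g(RRRRBBB) = { -4,-7/2,-13/4 | -3,-2,-1,0 } = -25/8
g(RRRRBBBB) = { -4,-7/2,-13/4,-25/8 | -3,-2,-1,0 } = -49/16
g(RRRRBBBBB) = { -4,-7/2,-13/4,-25/8,-49/16 | -3,-2,-1,0 } = -97/32
g(RRRRBBBBBB) = { -4,-7/2,-13/4,-25/8,-49/16,-97/32 | -3,-2,-1,0 } = -193/64
g(RRRRBBBBBBR) = { -4,-7/2,-13/4,-25/8,-49/16,-97/32 | -193/64,-3,-2,-1,0 } = -387/128
g(RRRRBBBBBBRB) = { -4,-7/2,-13/4,-25/8,-49/16,-97/32,-387/128 | -193/64,-3,-2,-1,0 } = -773/256
g(RRRRBBBBBBRBB) = { -4,-7/2,-13/4,-25/8,-49/16,-97/32,-387/128,-773/256 | -193/64,-3,-2,-1,0 } = -1545/512

-1545/512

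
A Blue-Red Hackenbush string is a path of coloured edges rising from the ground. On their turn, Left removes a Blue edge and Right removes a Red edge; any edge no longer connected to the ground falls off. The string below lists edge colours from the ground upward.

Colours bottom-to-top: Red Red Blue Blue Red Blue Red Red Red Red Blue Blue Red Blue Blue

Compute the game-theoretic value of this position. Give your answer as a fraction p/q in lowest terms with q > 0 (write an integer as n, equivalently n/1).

Prefix values for Red Red Blue Blue Red Blue Red Red Red Red Blue Blue Red Blue Blue via {L|R} + simplicity:
step 1: add Red to get R; options L={ none } R={ 0 } → -1
step 2: add Red to get RR; options L={ none } R={ -1,0 } → -2
step 3: add Blue to get RRB; options L={ -2 } R={ -1,0 } → -3/2
step 4: add Blue to get RRBB; options L={ -2,-3/2 } R={ -1,0 } → -5/4
step 5: add Red to get RRBBR; options L={ -2,-3/2 } R={ -5/4,-1,0 } → -11/8
step 6: add Blue to get RRBBRB; options L={ -2,-3/2,-11/8 } R={ -5/4,-1,0 } → -21/16
step 7: add Red to get RRBBRBR; options L={ -2,-3/2,-11/8 } R={ -21/16,-5/4,-1,0 } → -43/32
step 8: add Red to get RRBBRBRR; options L={ -2,-3/2,-11/8 } R={ -43/32,-21/16,-5/4,-1,0 } → -87/64
step 9: add Red to get RRBBRBRRR; options L={ -2,-3/2,-11/8 } R={ -87/64,-43/32,-21/16,-5/4,-1,0 } → -175/128
step 10: add Red to get RRBBRBRRRR; options L={ -2,-3/2,-11/8 } R={ -175/128,-87/64,-43/32,-21/16,-5/4,-1,0 } → -351/256
step 11: add Blue to get RRBBRBRRRRB; options L={ -2,-3/2,-11/8,-351/256 } R={ -175/128,-87/64,-43/32,-21/16,-5/4,-1,0 } → -701/512
step 12: add Blue to get RRBBRBRRRRBB; options L={ -2,-3/2,-11/8,-351/256,-701/512 } R={ -175/128,-87/64,-43/32,-21/16,-5/4,-1,0 } → -1401/1024
step 13: add Red to get RRBBRBRRRRBBR; options L={ -2,-3/2,-11/8,-351/256,-701/512 } R={ -1401/1024,-175/128,-87/64,-43/32,-21/16,-5/4,-1,0 } → -2803/2048
step 14: add Blue to get RRBBRBRRRRBBRB; options L={ -2,-3/2,-11/8,-351/256,-701/512,-2803/2048 } R={ -1401/1024,-175/128,-87/64,-43/32,-21/16,-5/4,-1,0 } → -5605/4096
step 15: add Blue to get RRBBRBRRRRBBRBB; options L={ -2,-3/2,-11/8,-351/256,-701/512,-2803/2048,-5605/4096 } R={ -1401/1024,-175/128,-87/64,-43/32,-21/16,-5/4,-1,0 } → -11209/8192

-11209/8192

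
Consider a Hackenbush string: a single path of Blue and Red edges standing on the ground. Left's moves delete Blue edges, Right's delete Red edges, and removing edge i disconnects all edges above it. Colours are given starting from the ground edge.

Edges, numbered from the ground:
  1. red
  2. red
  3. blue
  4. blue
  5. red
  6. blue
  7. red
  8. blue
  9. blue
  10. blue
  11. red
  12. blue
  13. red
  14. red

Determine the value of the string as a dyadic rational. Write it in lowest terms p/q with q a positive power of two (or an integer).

Prefix values for red red blue blue red blue red blue blue blue red blue red red via {L|R} + simplicity:
r: Left { none }, Right { 0 } => simplest -1
rr: Left { none }, Right { -1, 0 } => simplest -2
rrb: Left { -2 }, Right { -1, 0 } => simplest -3/2
rrbb: Left { -2, -3/2 }, Right { -1, 0 } => simplest -5/4
rrbbr: Left { -2, -3/2 }, Right { -5/4, -1, 0 } => simplest -11/8
rrbbrb: Left { -2, -3/2, -11/8 }, Right { -5/4, -1, 0 } => simplest -21/16
rrbbrbr: Left { -2, -3/2, -11/8 }, Right { -21/16, -5/4, -1, 0 } => simplest -43/32
rrbbrbrb: Left { -2, -3/2, -11/8, -43/32 }, Right { -21/16, -5/4, -1, 0 } => simplest -85/64
rrbbrbrbb: Left { -2, -3/2, -11/8, -43/32, -85/64 }, Right { -21/16, -5/4, -1, 0 } => simplest -169/128
rrbbrbrbbb: Left { -2, -3/2, -11/8, -43/32, -85/64, -169/128 }, Right { -21/16, -5/4, -1, 0 } => simplest -337/256
rrbbrbrbbbr: Left { -2, -3/2, -11/8, -43/32, -85/64, -169/128 }, Right { -337/256, -21/16, -5/4, -1, 0 } => simplest -675/512
rrbbrbrbbbrb: Left { -2, -3/2, -11/8, -43/32, -85/64, -169/128, -675/512 }, Right { -337/256, -21/16, -5/4, -1, 0 } => simplest -1349/1024
rrbbrbrbbbrbr: Left { -2, -3/2, -11/8, -43/32, -85/64, -169/128, -675/512 }, Right { -1349/1024, -337/256, -21/16, -5/4, -1, 0 } => simplest -2699/2048
rrbbrbrbbbrbrr: Left { -2, -3/2, -11/8, -43/32, -85/64, -169/128, -675/512 }, Right { -2699/2048, -1349/1024, -337/256, -21/16, -5/4, -1, 0 } => simplest -5399/4096

-5399/4096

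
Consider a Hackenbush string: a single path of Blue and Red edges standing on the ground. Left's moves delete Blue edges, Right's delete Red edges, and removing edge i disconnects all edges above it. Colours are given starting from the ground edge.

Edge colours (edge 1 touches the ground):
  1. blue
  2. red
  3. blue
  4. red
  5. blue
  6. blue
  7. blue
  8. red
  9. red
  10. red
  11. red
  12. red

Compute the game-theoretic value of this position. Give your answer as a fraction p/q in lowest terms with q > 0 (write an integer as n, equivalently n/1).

1473/2048

step 1: add blue to get b; options L={ 0 } R={ — } -> 1
step 2: add red to get br; options L={ 0 } R={ 1 } -> 1/2
step 3: add blue to get brb; options L={ 0, 1/2 } R={ 1 } -> 3/4
step 4: add red to get brbr; options L={ 0, 1/2 } R={ 3/4, 1 } -> 5/8
step 5: add blue to get brbrb; options L={ 0, 1/2, 5/8 } R={ 3/4, 1 } -> 11/16
step 6: add blue to get brbrbb; options L={ 0, 1/2, 5/8, 11/16 } R={ 3/4, 1 } -> 23/32
step 7: add blue to get brbrbbb; options L={ 0, 1/2, 5/8, 11/16, 23/32 } R={ 3/4, 1 } -> 47/64
step 8: add red to get brbrbbbr; options L={ 0, 1/2, 5/8, 11/16, 23/32 } R={ 47/64, 3/4, 1 } -> 93/128
step 9: add red to get brbrbbbrr; options L={ 0, 1/2, 5/8, 11/16, 23/32 } R={ 93/128, 47/64, 3/4, 1 } -> 185/256
step 10: add red to get brbrbbbrrr; options L={ 0, 1/2, 5/8, 11/16, 23/32 } R={ 185/256, 93/128, 47/64, 3/4, 1 } -> 369/512
step 11: add red to get brbrbbbrrrr; options L={ 0, 1/2, 5/8, 11/16, 23/32 } R={ 369/512, 185/256, 93/128, 47/64, 3/4, 1 } -> 737/1024
step 12: add red to get brbrbbbrrrrr; options L={ 0, 1/2, 5/8, 11/16, 23/32 } R={ 737/1024, 369/512, 185/256, 93/128, 47/64, 3/4, 1 } -> 1473/2048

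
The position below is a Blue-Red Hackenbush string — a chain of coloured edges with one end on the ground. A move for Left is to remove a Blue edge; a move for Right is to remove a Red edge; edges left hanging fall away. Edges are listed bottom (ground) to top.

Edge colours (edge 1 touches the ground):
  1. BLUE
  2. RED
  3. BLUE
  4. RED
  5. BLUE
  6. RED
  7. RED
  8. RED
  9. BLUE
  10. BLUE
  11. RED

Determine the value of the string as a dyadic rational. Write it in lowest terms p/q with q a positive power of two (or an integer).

653/1024

Build G(s[:k]) for k = 1..11, string s = BLUE RED BLUE RED BLUE RED RED RED BLUE BLUE RED.
G(B) = { 0 | — } = 1
G(BR) = { 0 | 1 } = 1/2
G(BRB) = { 0, 1/2 | 1 } = 3/4
G(BRBR) = { 0, 1/2 | 3/4, 1 } = 5/8
G(BRBRB) = { 0, 1/2, 5/8 | 3/4, 1 } = 11/16
G(BRBRBR) = { 0, 1/2, 5/8 | 11/16, 3/4, 1 } = 21/32
G(BRBRBRR) = { 0, 1/2, 5/8 | 21/32, 11/16, 3/4, 1 } = 41/64
G(BRBRBRRR) = { 0, 1/2, 5/8 | 41/64, 21/32, 11/16, 3/4, 1 } = 81/128
G(BRBRBRRRB) = { 0, 1/2, 5/8, 81/128 | 41/64, 21/32, 11/16, 3/4, 1 } = 163/256
G(BRBRBRRRBB) = { 0, 1/2, 5/8, 81/128, 163/256 | 41/64, 21/32, 11/16, 3/4, 1 } = 327/512
G(BRBRBRRRBBR) = { 0, 1/2, 5/8, 81/128, 163/256 | 327/512, 41/64, 21/32, 11/16, 3/4, 1 } = 653/1024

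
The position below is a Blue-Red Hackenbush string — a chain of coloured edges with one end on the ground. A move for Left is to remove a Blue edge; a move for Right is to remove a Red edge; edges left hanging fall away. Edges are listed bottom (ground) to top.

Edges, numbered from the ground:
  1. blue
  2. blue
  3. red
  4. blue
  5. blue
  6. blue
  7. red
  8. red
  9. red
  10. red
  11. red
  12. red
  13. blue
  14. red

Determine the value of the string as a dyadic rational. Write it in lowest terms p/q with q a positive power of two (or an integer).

7685/4096

Build val(s[:k]) for k = 1..14, string s = blue blue red blue blue blue red red red red red red blue red.
b: Left { 0 }, Right { none } -> simplest 1
bb: Left { 0,1 }, Right { none } -> simplest 2
bbr: Left { 0,1 }, Right { 2 } -> simplest 3/2
bbrb: Left { 0,1,3/2 }, Right { 2 } -> simplest 7/4
bbrbb: Left { 0,1,3/2,7/4 }, Right { 2 } -> simplest 15/8
bbrbbb: Left { 0,1,3/2,7/4,15/8 }, Right { 2 } -> simplest 31/16
bbrbbbr: Left { 0,1,3/2,7/4,15/8 }, Right { 31/16,2 } -> simplest 61/32
bbrbbbrr: Left { 0,1,3/2,7/4,15/8 }, Right { 61/32,31/16,2 } -> simplest 121/64
bbrbbbrrr: Left { 0,1,3/2,7/4,15/8 }, Right { 121/64,61/32,31/16,2 } -> simplest 241/128
bbrbbbrrrr: Left { 0,1,3/2,7/4,15/8 }, Right { 241/128,121/64,61/32,31/16,2 } -> simplest 481/256
bbrbbbrrrrr: Left { 0,1,3/2,7/4,15/8 }, Right { 481/256,241/128,121/64,61/32,31/16,2 } -> simplest 961/512
bbrbbbrrrrrr: Left { 0,1,3/2,7/4,15/8 }, Right { 961/512,481/256,241/128,121/64,61/32,31/16,2 } -> simplest 1921/1024
bbrbbbrrrrrrb: Left { 0,1,3/2,7/4,15/8,1921/1024 }, Right { 961/512,481/256,241/128,121/64,61/32,31/16,2 } -> simplest 3843/2048
bbrbbbrrrrrrbr: Left { 0,1,3/2,7/4,15/8,1921/1024 }, Right { 3843/2048,961/512,481/256,241/128,121/64,61/32,31/16,2 } -> simplest 7685/4096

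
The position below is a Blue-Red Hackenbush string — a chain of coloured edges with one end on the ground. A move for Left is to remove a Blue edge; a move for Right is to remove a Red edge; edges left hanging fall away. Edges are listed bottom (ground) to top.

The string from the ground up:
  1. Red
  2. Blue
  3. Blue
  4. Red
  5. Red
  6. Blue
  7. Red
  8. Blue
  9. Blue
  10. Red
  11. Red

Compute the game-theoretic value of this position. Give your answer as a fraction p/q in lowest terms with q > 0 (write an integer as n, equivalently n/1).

-423/1024

G_1 [R]  L=[—]  R=[0]  — -1
G_2 [RB]  L=[-1]  R=[0]  — -1/2
G_3 [RBB]  L=[-1; -1/2]  R=[0]  — -1/4
G_4 [RBBR]  L=[-1; -1/2]  R=[-1/4; 0]  — -3/8
G_5 [RBBRR]  L=[-1; -1/2]  R=[-3/8; -1/4; 0]  — -7/16
G_6 [RBBRRB]  L=[-1; -1/2; -7/16]  R=[-3/8; -1/4; 0]  — -13/32
G_7 [RBBRRBR]  L=[-1; -1/2; -7/16]  R=[-13/32; -3/8; -1/4; 0]  — -27/64
G_8 [RBBRRBRB]  L=[-1; -1/2; -7/16; -27/64]  R=[-13/32; -3/8; -1/4; 0]  — -53/128
G_9 [RBBRRBRBB]  L=[-1; -1/2; -7/16; -27/64; -53/128]  R=[-13/32; -3/8; -1/4; 0]  — -105/256
G_10 [RBBRRBRBBR]  L=[-1; -1/2; -7/16; -27/64; -53/128]  R=[-105/256; -13/32; -3/8; -1/4; 0]  — -211/512
G_11 [RBBRRBRBBRR]  L=[-1; -1/2; -7/16; -27/64; -53/128]  R=[-211/512; -105/256; -13/32; -3/8; -1/4; 0]  — -423/1024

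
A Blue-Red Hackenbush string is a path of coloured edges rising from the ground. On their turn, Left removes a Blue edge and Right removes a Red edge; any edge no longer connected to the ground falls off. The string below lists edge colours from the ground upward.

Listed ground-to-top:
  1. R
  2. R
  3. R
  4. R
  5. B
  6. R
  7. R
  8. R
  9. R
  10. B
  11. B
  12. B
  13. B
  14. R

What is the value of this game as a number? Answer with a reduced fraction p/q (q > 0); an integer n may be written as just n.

-4035/1024

Build v(s[:k]) for k = 1..14, string s = R R R R B R R R R B B B B R.
R: Left { ∅ }, Right { 0 } = simplest -1
RR: Left { ∅ }, Right { -1,0 } = simplest -2
RRR: Left { ∅ }, Right { -2,-1,0 } = simplest -3
RRRR: Left { ∅ }, Right { -3,-2,-1,0 } = simplest -4
RRRRB: Left { -4 }, Right { -3,-2,-1,0 } = simplest -7/2
RRRRBR: Left { -4 }, Right { -7/2,-3,-2,-1,0 } = simplest -15/4
RRRRBRR: Left { -4 }, Right { -15/4,-7/2,-3,-2,-1,0 } = simplest -31/8
RRRRBRRR: Left { -4 }, Right { -31/8,-15/4,-7/2,-3,-2,-1,0 } = simplest -63/16
RRRRBRRRR: Left { -4 }, Right { -63/16,-31/8,-15/4,-7/2,-3,-2,-1,0 } = simplest -127/32
RRRRBRRRRB: Left { -4,-127/32 }, Right { -63/16,-31/8,-15/4,-7/2,-3,-2,-1,0 } = simplest -253/64
RRRRBRRRRBB: Left { -4,-127/32,-253/64 }, Right { -63/16,-31/8,-15/4,-7/2,-3,-2,-1,0 } = simplest -505/128
RRRRBRRRRBBB: Left { -4,-127/32,-253/64,-505/128 }, Right { -63/16,-31/8,-15/4,-7/2,-3,-2,-1,0 } = simplest -1009/256
RRRRBRRRRBBBB: Left { -4,-127/32,-253/64,-505/128,-1009/256 }, Right { -63/16,-31/8,-15/4,-7/2,-3,-2,-1,0 } = simplest -2017/512
RRRRBRRRRBBBBR: Left { -4,-127/32,-253/64,-505/128,-1009/256 }, Right { -2017/512,-63/16,-31/8,-15/4,-7/2,-3,-2,-1,0 } = simplest -4035/1024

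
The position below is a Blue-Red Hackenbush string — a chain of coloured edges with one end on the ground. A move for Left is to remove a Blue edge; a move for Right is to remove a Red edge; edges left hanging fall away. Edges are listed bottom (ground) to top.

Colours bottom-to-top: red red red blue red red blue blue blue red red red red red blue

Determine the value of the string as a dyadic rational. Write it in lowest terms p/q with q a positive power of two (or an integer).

val(r) = {  | 0 } ⇒ -1
val(rr) = {  | -1, 0 } ⇒ -2
val(rrr) = {  | -2, -1, 0 } ⇒ -3
val(rrrb) = { -3 | -2, -1, 0 } ⇒ -5/2
val(rrrbr) = { -3 | -5/2, -2, -1, 0 } ⇒ -11/4
val(rrrbrr) = { -3 | -11/4, -5/2, -2, -1, 0 } ⇒ -23/8
val(rrrbrrb) = { -3, -23/8 | -11/4, -5/2, -2, -1, 0 } ⇒ -45/16
val(rrrbrrbb) = { -3, -23/8, -45/16 | -11/4, -5/2, -2, -1, 0 } ⇒ -89/32
val(rrrbrrbbb) = { -3, -23/8, -45/16, -89/32 | -11/4, -5/2, -2, -1, 0 } ⇒ -177/64
val(rrrbrrbbbr) = { -3, -23/8, -45/16, -89/32 | -177/64, -11/4, -5/2, -2, -1, 0 } ⇒ -355/128
val(rrrbrrbbbrr) = { -3, -23/8, -45/16, -89/32 | -355/128, -177/64, -11/4, -5/2, -2, -1, 0 } ⇒ -711/256
val(rrrbrrbbbrrr) = { -3, -23/8, -45/16, -89/32 | -711/256, -355/128, -177/64, -11/4, -5/2, -2, -1, 0 } ⇒ -1423/512
val(rrrbrrbbbrrrr) = { -3, -23/8, -45/16, -89/32 | -1423/512, -711/256, -355/128, -177/64, -11/4, -5/2, -2, -1, 0 } ⇒ -2847/1024
val(rrrbrrbbbrrrrr) = { -3, -23/8, -45/16, -89/32 | -2847/1024, -1423/512, -711/256, -355/128, -177/64, -11/4, -5/2, -2, -1, 0 } ⇒ -5695/2048
val(rrrbrrbbbrrrrrb) = { -3, -23/8, -45/16, -89/32, -5695/2048 | -2847/1024, -1423/512, -711/256, -355/128, -177/64, -11/4, -5/2, -2, -1, 0 } ⇒ -11389/4096

-11389/4096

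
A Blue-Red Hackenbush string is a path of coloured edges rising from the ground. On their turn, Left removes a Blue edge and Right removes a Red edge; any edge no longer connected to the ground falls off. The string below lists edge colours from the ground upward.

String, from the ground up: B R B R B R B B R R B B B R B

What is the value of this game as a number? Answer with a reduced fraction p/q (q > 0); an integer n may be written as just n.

edge 1 of 15 (B): { 0 | (no moves) } — 1
edge 2 of 15 (R): { 0 | 1 } — 1/2
edge 3 of 15 (B): { 0; 1/2 | 1 } — 3/4
edge 4 of 15 (R): { 0; 1/2 | 3/4; 1 } — 5/8
edge 5 of 15 (B): { 0; 1/2; 5/8 | 3/4; 1 } — 11/16
edge 6 of 15 (R): { 0; 1/2; 5/8 | 11/16; 3/4; 1 } — 21/32
edge 7 of 15 (B): { 0; 1/2; 5/8; 21/32 | 11/16; 3/4; 1 } — 43/64
edge 8 of 15 (B): { 0; 1/2; 5/8; 21/32; 43/64 | 11/16; 3/4; 1 } — 87/128
edge 9 of 15 (R): { 0; 1/2; 5/8; 21/32; 43/64 | 87/128; 11/16; 3/4; 1 } — 173/256
edge 10 of 15 (R): { 0; 1/2; 5/8; 21/32; 43/64 | 173/256; 87/128; 11/16; 3/4; 1 } — 345/512
edge 11 of 15 (B): { 0; 1/2; 5/8; 21/32; 43/64; 345/512 | 173/256; 87/128; 11/16; 3/4; 1 } — 691/1024
edge 12 of 15 (B): { 0; 1/2; 5/8; 21/32; 43/64; 345/512; 691/1024 | 173/256; 87/128; 11/16; 3/4; 1 } — 1383/2048
edge 13 of 15 (B): { 0; 1/2; 5/8; 21/32; 43/64; 345/512; 691/1024; 1383/2048 | 173/256; 87/128; 11/16; 3/4; 1 } — 2767/4096
edge 14 of 15 (R): { 0; 1/2; 5/8; 21/32; 43/64; 345/512; 691/1024; 1383/2048 | 2767/4096; 173/256; 87/128; 11/16; 3/4; 1 } — 5533/8192
edge 15 of 15 (B): { 0; 1/2; 5/8; 21/32; 43/64; 345/512; 691/1024; 1383/2048; 5533/8192 | 2767/4096; 173/256; 87/128; 11/16; 3/4; 1 } — 11067/16384

11067/16384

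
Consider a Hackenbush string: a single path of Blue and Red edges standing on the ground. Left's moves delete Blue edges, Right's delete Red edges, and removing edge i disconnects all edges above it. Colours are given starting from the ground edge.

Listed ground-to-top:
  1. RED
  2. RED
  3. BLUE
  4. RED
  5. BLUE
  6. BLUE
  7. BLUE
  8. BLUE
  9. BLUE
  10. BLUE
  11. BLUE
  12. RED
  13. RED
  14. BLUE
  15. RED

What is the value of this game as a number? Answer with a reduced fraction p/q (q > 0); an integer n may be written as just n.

G(R) = { — | 0 } -> -1
G(RR) = { — | -1, 0 } -> -2
G(RRB) = { -2 | -1, 0 } -> -3/2
G(RRBR) = { -2 | -3/2, -1, 0 } -> -7/4
G(RRBRB) = { -2, -7/4 | -3/2, -1, 0 } -> -13/8
G(RRBRBB) = { -2, -7/4, -13/8 | -3/2, -1, 0 } -> -25/16
G(RRBRBBB) = { -2, -7/4, -13/8, -25/16 | -3/2, -1, 0 } -> -49/32
G(RRBRBBBB) = { -2, -7/4, -13/8, -25/16, -49/32 | -3/2, -1, 0 } -> -97/64
G(RRBRBBBBB) = { -2, -7/4, -13/8, -25/16, -49/32, -97/64 | -3/2, -1, 0 } -> -193/128
G(RRBRBBBBBB) = { -2, -7/4, -13/8, -25/16, -49/32, -97/64, -193/128 | -3/2, -1, 0 } -> -385/256
G(RRBRBBBBBBB) = { -2, -7/4, -13/8, -25/16, -49/32, -97/64, -193/128, -385/256 | -3/2, -1, 0 } -> -769/512
G(RRBRBBBBBBBR) = { -2, -7/4, -13/8, -25/16, -49/32, -97/64, -193/128, -385/256 | -769/512, -3/2, -1, 0 } -> -1539/1024
G(RRBRBBBBBBBRR) = { -2, -7/4, -13/8, -25/16, -49/32, -97/64, -193/128, -385/256 | -1539/1024, -769/512, -3/2, -1, 0 } -> -3079/2048
G(RRBRBBBBBBBRRB) = { -2, -7/4, -13/8, -25/16, -49/32, -97/64, -193/128, -385/256, -3079/2048 | -1539/1024, -769/512, -3/2, -1, 0 } -> -6157/4096
G(RRBRBBBBBBBRRBR) = { -2, -7/4, -13/8, -25/16, -49/32, -97/64, -193/128, -385/256, -3079/2048 | -6157/4096, -1539/1024, -769/512, -3/2, -1, 0 } -> -12315/8192

-12315/8192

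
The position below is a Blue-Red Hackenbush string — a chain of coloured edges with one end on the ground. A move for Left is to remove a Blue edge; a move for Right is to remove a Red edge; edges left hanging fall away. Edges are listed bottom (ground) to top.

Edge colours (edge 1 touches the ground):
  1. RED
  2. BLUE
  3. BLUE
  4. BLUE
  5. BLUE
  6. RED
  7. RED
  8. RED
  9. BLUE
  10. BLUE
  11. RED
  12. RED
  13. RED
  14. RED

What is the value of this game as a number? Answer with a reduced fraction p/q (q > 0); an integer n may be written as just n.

-927/8192

1 of 14 · R · max L −∞ · min R 0 = -1
2 of 14 · RB · max L -1 · min R 0 = -1/2
3 of 14 · RBB · max L -1/2 · min R 0 = -1/4
4 of 14 · RBBB · max L -1/4 · min R 0 = -1/8
5 of 14 · RBBBB · max L -1/8 · min R 0 = -1/16
6 of 14 · RBBBBR · max L -1/8 · min R -1/16 = -3/32
7 of 14 · RBBBBRR · max L -1/8 · min R -3/32 = -7/64
8 of 14 · RBBBBRRR · max L -1/8 · min R -7/64 = -15/128
9 of 14 · RBBBBRRRB · max L -15/128 · min R -7/64 = -29/256
10 of 14 · RBBBBRRRBB · max L -29/256 · min R -7/64 = -57/512
11 of 14 · RBBBBRRRBBR · max L -29/256 · min R -57/512 = -115/1024
12 of 14 · RBBBBRRRBBRR · max L -29/256 · min R -115/1024 = -231/2048
13 of 14 · RBBBBRRRBBRRR · max L -29/256 · min R -231/2048 = -463/4096
14 of 14 · RBBBBRRRBBRRRR · max L -29/256 · min R -463/4096 = -927/8192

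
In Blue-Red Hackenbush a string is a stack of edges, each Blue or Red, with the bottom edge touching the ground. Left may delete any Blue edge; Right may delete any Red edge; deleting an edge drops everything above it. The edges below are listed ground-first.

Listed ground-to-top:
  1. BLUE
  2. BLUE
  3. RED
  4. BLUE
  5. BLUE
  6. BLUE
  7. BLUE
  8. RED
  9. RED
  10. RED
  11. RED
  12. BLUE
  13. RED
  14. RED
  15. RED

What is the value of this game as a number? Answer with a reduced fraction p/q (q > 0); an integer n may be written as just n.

B: Left { 0 }, Right { — } → simplest 1
BB: Left { 0 1 }, Right { — } → simplest 2
BBR: Left { 0 1 }, Right { 2 } → simplest 3/2
BBRB: Left { 0 1 3/2 }, Right { 2 } → simplest 7/4
BBRBB: Left { 0 1 3/2 7/4 }, Right { 2 } → simplest 15/8
BBRBBB: Left { 0 1 3/2 7/4 15/8 }, Right { 2 } → simplest 31/16
BBRBBBB: Left { 0 1 3/2 7/4 15/8 31/16 }, Right { 2 } → simplest 63/32
BBRBBBBR: Left { 0 1 3/2 7/4 15/8 31/16 }, Right { 63/32 2 } → simplest 125/64
BBRBBBBRR: Left { 0 1 3/2 7/4 15/8 31/16 }, Right { 125/64 63/32 2 } → simplest 249/128
BBRBBBBRRR: Left { 0 1 3/2 7/4 15/8 31/16 }, Right { 249/128 125/64 63/32 2 } → simplest 497/256
BBRBBBBRRRR: Left { 0 1 3/2 7/4 15/8 31/16 }, Right { 497/256 249/128 125/64 63/32 2 } → simplest 993/512
BBRBBBBRRRRB: Left { 0 1 3/2 7/4 15/8 31/16 993/512 }, Right { 497/256 249/128 125/64 63/32 2 } → simplest 1987/1024
BBRBBBBRRRRBR: Left { 0 1 3/2 7/4 15/8 31/16 993/512 }, Right { 1987/1024 497/256 249/128 125/64 63/32 2 } → simplest 3973/2048
BBRBBBBRRRRBRR: Left { 0 1 3/2 7/4 15/8 31/16 993/512 }, Right { 3973/2048 1987/1024 497/256 249/128 125/64 63/32 2 } → simplest 7945/4096
BBRBBBBRRRRBRRR: Left { 0 1 3/2 7/4 15/8 31/16 993/512 }, Right { 7945/4096 3973/2048 1987/1024 497/256 249/128 125/64 63/32 2 } → simplest 15889/8192

15889/8192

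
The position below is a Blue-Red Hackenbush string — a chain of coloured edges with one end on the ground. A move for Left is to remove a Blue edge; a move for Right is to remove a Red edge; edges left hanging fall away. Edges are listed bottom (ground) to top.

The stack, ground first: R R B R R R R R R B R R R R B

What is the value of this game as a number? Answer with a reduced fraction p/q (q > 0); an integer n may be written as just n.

-16317/8192

Recurse on prefixes of the 15-edge string R R B R R R R R R B R R R R B:
value(R) = { (no moves) | 0 } -> -1
value(RR) = { (no moves) | -1 0 } -> -2
value(RRB) = { -2 | -1 0 } -> -3/2
value(RRBR) = { -2 | -3/2 -1 0 } -> -7/4
value(RRBRR) = { -2 | -7/4 -3/2 -1 0 } -> -15/8
value(RRBRRR) = { -2 | -15/8 -7/4 -3/2 -1 0 } -> -31/16
value(RRBRRRR) = { -2 | -31/16 -15/8 -7/4 -3/2 -1 0 } -> -63/32
value(RRBRRRRR) = { -2 | -63/32 -31/16 -15/8 -7/4 -3/2 -1 0 } -> -127/64
value(RRBRRRRRR) = { -2 | -127/64 -63/32 -31/16 -15/8 -7/4 -3/2 -1 0 } -> -255/128
value(RRBRRRRRRB) = { -2 -255/128 | -127/64 -63/32 -31/16 -15/8 -7/4 -3/2 -1 0 } -> -509/256
value(RRBRRRRRRBR) = { -2 -255/128 | -509/256 -127/64 -63/32 -31/16 -15/8 -7/4 -3/2 -1 0 } -> -1019/512
value(RRBRRRRRRBRR) = { -2 -255/128 | -1019/512 -509/256 -127/64 -63/32 -31/16 -15/8 -7/4 -3/2 -1 0 } -> -2039/1024
value(RRBRRRRRRBRRR) = { -2 -255/128 | -2039/1024 -1019/512 -509/256 -127/64 -63/32 -31/16 -15/8 -7/4 -3/2 -1 0 } -> -4079/2048
value(RRBRRRRRRBRRRR) = { -2 -255/128 | -4079/2048 -2039/1024 -1019/512 -509/256 -127/64 -63/32 -31/16 -15/8 -7/4 -3/2 -1 0 } -> -8159/4096
value(RRBRRRRRRBRRRRB) = { -2 -255/128 -8159/4096 | -4079/2048 -2039/1024 -1019/512 -509/256 -127/64 -63/32 -31/16 -15/8 -7/4 -3/2 -1 0 } -> -16317/8192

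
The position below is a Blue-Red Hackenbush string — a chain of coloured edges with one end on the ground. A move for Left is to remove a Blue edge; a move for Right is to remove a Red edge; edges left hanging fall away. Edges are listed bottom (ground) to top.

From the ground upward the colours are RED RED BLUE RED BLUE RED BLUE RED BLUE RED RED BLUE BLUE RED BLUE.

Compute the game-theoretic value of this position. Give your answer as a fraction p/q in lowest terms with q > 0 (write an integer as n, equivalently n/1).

-13669/8192

1 of 15 · R · max L −∞ · min R 0 ⇒ -1
2 of 15 · RR · max L −∞ · min R -1 ⇒ -2
3 of 15 · RRB · max L -2 · min R -1 ⇒ -3/2
4 of 15 · RRBR · max L -2 · min R -3/2 ⇒ -7/4
5 of 15 · RRBRB · max L -7/4 · min R -3/2 ⇒ -13/8
6 of 15 · RRBRBR · max L -7/4 · min R -13/8 ⇒ -27/16
7 of 15 · RRBRBRB · max L -27/16 · min R -13/8 ⇒ -53/32
8 of 15 · RRBRBRBR · max L -27/16 · min R -53/32 ⇒ -107/64
9 of 15 · RRBRBRBRB · max L -107/64 · min R -53/32 ⇒ -213/128
10 of 15 · RRBRBRBRBR · max L -107/64 · min R -213/128 ⇒ -427/256
11 of 15 · RRBRBRBRBRR · max L -107/64 · min R -427/256 ⇒ -855/512
12 of 15 · RRBRBRBRBRRB · max L -855/512 · min R -427/256 ⇒ -1709/1024
13 of 15 · RRBRBRBRBRRBB · max L -1709/1024 · min R -427/256 ⇒ -3417/2048
14 of 15 · RRBRBRBRBRRBBR · max L -1709/1024 · min R -3417/2048 ⇒ -6835/4096
15 of 15 · RRBRBRBRBRRBBRB · max L -6835/4096 · min R -3417/2048 ⇒ -13669/8192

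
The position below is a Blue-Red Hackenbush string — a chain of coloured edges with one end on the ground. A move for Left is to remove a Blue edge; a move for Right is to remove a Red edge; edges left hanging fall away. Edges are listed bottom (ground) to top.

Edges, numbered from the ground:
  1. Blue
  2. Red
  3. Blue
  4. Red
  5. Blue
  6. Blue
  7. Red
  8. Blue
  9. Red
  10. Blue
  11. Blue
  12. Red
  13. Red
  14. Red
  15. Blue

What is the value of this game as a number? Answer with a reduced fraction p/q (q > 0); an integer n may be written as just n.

11619/16384

Prefix values for Blue Red Blue Red Blue Blue Red Blue Red Blue Blue Red Red Red Blue via {L|R} + simplicity:
value_1 [B]  L=[0]  R=[(no moves)]  => 1
value_2 [BR]  L=[0]  R=[1]  => 1/2
value_3 [BRB]  L=[0 1/2]  R=[1]  => 3/4
value_4 [BRBR]  L=[0 1/2]  R=[3/4 1]  => 5/8
value_5 [BRBRB]  L=[0 1/2 5/8]  R=[3/4 1]  => 11/16
value_6 [BRBRBB]  L=[0 1/2 5/8 11/16]  R=[3/4 1]  => 23/32
value_7 [BRBRBBR]  L=[0 1/2 5/8 11/16]  R=[23/32 3/4 1]  => 45/64
value_8 [BRBRBBRB]  L=[0 1/2 5/8 11/16 45/64]  R=[23/32 3/4 1]  => 91/128
value_9 [BRBRBBRBR]  L=[0 1/2 5/8 11/16 45/64]  R=[91/128 23/32 3/4 1]  => 181/256
value_10 [BRBRBBRBRB]  L=[0 1/2 5/8 11/16 45/64 181/256]  R=[91/128 23/32 3/4 1]  => 363/512
value_11 [BRBRBBRBRBB]  L=[0 1/2 5/8 11/16 45/64 181/256 363/512]  R=[91/128 23/32 3/4 1]  => 727/1024
value_12 [BRBRBBRBRBBR]  L=[0 1/2 5/8 11/16 45/64 181/256 363/512]  R=[727/1024 91/128 23/32 3/4 1]  => 1453/2048
value_13 [BRBRBBRBRBBRR]  L=[0 1/2 5/8 11/16 45/64 181/256 363/512]  R=[1453/2048 727/1024 91/128 23/32 3/4 1]  => 2905/4096
value_14 [BRBRBBRBRBBRRR]  L=[0 1/2 5/8 11/16 45/64 181/256 363/512]  R=[2905/4096 1453/2048 727/1024 91/128 23/32 3/4 1]  => 5809/8192
value_15 [BRBRBBRBRBBRRRB]  L=[0 1/2 5/8 11/16 45/64 181/256 363/512 5809/8192]  R=[2905/4096 1453/2048 727/1024 91/128 23/32 3/4 1]  => 11619/16384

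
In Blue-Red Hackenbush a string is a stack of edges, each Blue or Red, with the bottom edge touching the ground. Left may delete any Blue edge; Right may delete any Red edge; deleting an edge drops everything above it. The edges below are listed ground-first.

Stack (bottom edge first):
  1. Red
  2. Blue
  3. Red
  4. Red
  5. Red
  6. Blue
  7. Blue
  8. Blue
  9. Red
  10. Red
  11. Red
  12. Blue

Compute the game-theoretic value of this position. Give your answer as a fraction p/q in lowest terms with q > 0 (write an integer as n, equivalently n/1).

val_1 [R]  L=[none]  R=[0]  — -1
val_2 [RB]  L=[-1]  R=[0]  — -1/2
val_3 [RBR]  L=[-1]  R=[-1/2, 0]  — -3/4
val_4 [RBRR]  L=[-1]  R=[-3/4, -1/2, 0]  — -7/8
val_5 [RBRRR]  L=[-1]  R=[-7/8, -3/4, -1/2, 0]  — -15/16
val_6 [RBRRRB]  L=[-1, -15/16]  R=[-7/8, -3/4, -1/2, 0]  — -29/32
val_7 [RBRRRBB]  L=[-1, -15/16, -29/32]  R=[-7/8, -3/4, -1/2, 0]  — -57/64
val_8 [RBRRRBBB]  L=[-1, -15/16, -29/32, -57/64]  R=[-7/8, -3/4, -1/2, 0]  — -113/128
val_9 [RBRRRBBBR]  L=[-1, -15/16, -29/32, -57/64]  R=[-113/128, -7/8, -3/4, -1/2, 0]  — -227/256
val_10 [RBRRRBBBRR]  L=[-1, -15/16, -29/32, -57/64]  R=[-227/256, -113/128, -7/8, -3/4, -1/2, 0]  — -455/512
val_11 [RBRRRBBBRRR]  L=[-1, -15/16, -29/32, -57/64]  R=[-455/512, -227/256, -113/128, -7/8, -3/4, -1/2, 0]  — -911/1024
val_12 [RBRRRBBBRRRB]  L=[-1, -15/16, -29/32, -57/64, -911/1024]  R=[-455/512, -227/256, -113/128, -7/8, -3/4, -1/2, 0]  — -1821/2048

-1821/2048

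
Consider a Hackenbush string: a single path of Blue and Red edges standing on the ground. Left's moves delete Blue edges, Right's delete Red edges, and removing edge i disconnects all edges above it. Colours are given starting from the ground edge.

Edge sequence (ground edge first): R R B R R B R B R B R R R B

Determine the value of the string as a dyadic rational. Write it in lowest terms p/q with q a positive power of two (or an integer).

-7517/4096

Recurse on prefixes of the 14-edge string R R B R R B R B R B R R R B:
edge 1 of 14 (R): {  | 0 } ⇒ -1
edge 2 of 14 (R): {  | -1; 0 } ⇒ -2
edge 3 of 14 (B): { -2 | -1; 0 } ⇒ -3/2
edge 4 of 14 (R): { -2 | -3/2; -1; 0 } ⇒ -7/4
edge 5 of 14 (R): { -2 | -7/4; -3/2; -1; 0 } ⇒ -15/8
edge 6 of 14 (B): { -2; -15/8 | -7/4; -3/2; -1; 0 } ⇒ -29/16
edge 7 of 14 (R): { -2; -15/8 | -29/16; -7/4; -3/2; -1; 0 } ⇒ -59/32
edge 8 of 14 (B): { -2; -15/8; -59/32 | -29/16; -7/4; -3/2; -1; 0 } ⇒ -117/64
edge 9 of 14 (R): { -2; -15/8; -59/32 | -117/64; -29/16; -7/4; -3/2; -1; 0 } ⇒ -235/128
edge 10 of 14 (B): { -2; -15/8; -59/32; -235/128 | -117/64; -29/16; -7/4; -3/2; -1; 0 } ⇒ -469/256
edge 11 of 14 (R): { -2; -15/8; -59/32; -235/128 | -469/256; -117/64; -29/16; -7/4; -3/2; -1; 0 } ⇒ -939/512
edge 12 of 14 (R): { -2; -15/8; -59/32; -235/128 | -939/512; -469/256; -117/64; -29/16; -7/4; -3/2; -1; 0 } ⇒ -1879/1024
edge 13 of 14 (R): { -2; -15/8; -59/32; -235/128 | -1879/1024; -939/512; -469/256; -117/64; -29/16; -7/4; -3/2; -1; 0 } ⇒ -3759/2048
edge 14 of 14 (B): { -2; -15/8; -59/32; -235/128; -3759/2048 | -1879/1024; -939/512; -469/256; -117/64; -29/16; -7/4; -3/2; -1; 0 } ⇒ -7517/4096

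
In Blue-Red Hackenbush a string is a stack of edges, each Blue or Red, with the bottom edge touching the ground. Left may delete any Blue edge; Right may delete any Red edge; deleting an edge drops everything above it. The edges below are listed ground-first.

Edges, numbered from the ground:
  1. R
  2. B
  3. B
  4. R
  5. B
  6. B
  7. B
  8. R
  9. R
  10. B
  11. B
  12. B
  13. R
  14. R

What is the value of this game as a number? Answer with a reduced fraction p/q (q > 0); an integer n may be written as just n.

-2247/8192

R: Left { · }, Right { 0 } gives simplest -1
RB: Left { -1 }, Right { 0 } gives simplest -1/2
RBB: Left { -1 -1/2 }, Right { 0 } gives simplest -1/4
RBBR: Left { -1 -1/2 }, Right { -1/4 0 } gives simplest -3/8
RBBRB: Left { -1 -1/2 -3/8 }, Right { -1/4 0 } gives simplest -5/16
RBBRBB: Left { -1 -1/2 -3/8 -5/16 }, Right { -1/4 0 } gives simplest -9/32
RBBRBBB: Left { -1 -1/2 -3/8 -5/16 -9/32 }, Right { -1/4 0 } gives simplest -17/64
RBBRBBBR: Left { -1 -1/2 -3/8 -5/16 -9/32 }, Right { -17/64 -1/4 0 } gives simplest -35/128
RBBRBBBRR: Left { -1 -1/2 -3/8 -5/16 -9/32 }, Right { -35/128 -17/64 -1/4 0 } gives simplest -71/256
RBBRBBBRRB: Left { -1 -1/2 -3/8 -5/16 -9/32 -71/256 }, Right { -35/128 -17/64 -1/4 0 } gives simplest -141/512
RBBRBBBRRBB: Left { -1 -1/2 -3/8 -5/16 -9/32 -71/256 -141/512 }, Right { -35/128 -17/64 -1/4 0 } gives simplest -281/1024
RBBRBBBRRBBB: Left { -1 -1/2 -3/8 -5/16 -9/32 -71/256 -141/512 -281/1024 }, Right { -35/128 -17/64 -1/4 0 } gives simplest -561/2048
RBBRBBBRRBBBR: Left { -1 -1/2 -3/8 -5/16 -9/32 -71/256 -141/512 -281/1024 }, Right { -561/2048 -35/128 -17/64 -1/4 0 } gives simplest -1123/4096
RBBRBBBRRBBBRR: Left { -1 -1/2 -3/8 -5/16 -9/32 -71/256 -141/512 -281/1024 }, Right { -1123/4096 -561/2048 -35/128 -17/64 -1/4 0 } gives simplest -2247/8192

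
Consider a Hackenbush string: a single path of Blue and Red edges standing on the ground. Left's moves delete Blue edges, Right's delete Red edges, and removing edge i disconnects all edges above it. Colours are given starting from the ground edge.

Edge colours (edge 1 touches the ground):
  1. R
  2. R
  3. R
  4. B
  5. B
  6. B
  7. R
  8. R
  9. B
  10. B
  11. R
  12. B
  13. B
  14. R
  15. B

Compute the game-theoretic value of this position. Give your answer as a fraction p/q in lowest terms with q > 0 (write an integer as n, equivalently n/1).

-8997/4096

Prefix values for R R R B B B R R B B R B B R B via {L|R} + simplicity:
v(R) = { none | 0 } ⇒ -1
v(RR) = { none | -1; 0 } ⇒ -2
v(RRR) = { none | -2; -1; 0 } ⇒ -3
v(RRRB) = { -3 | -2; -1; 0 } ⇒ -5/2
v(RRRBB) = { -3; -5/2 | -2; -1; 0 } ⇒ -9/4
v(RRRBBB) = { -3; -5/2; -9/4 | -2; -1; 0 } ⇒ -17/8
v(RRRBBBR) = { -3; -5/2; -9/4 | -17/8; -2; -1; 0 } ⇒ -35/16
v(RRRBBBRR) = { -3; -5/2; -9/4 | -35/16; -17/8; -2; -1; 0 } ⇒ -71/32
v(RRRBBBRRB) = { -3; -5/2; -9/4; -71/32 | -35/16; -17/8; -2; -1; 0 } ⇒ -141/64
v(RRRBBBRRBB) = { -3; -5/2; -9/4; -71/32; -141/64 | -35/16; -17/8; -2; -1; 0 } ⇒ -281/128
v(RRRBBBRRBBR) = { -3; -5/2; -9/4; -71/32; -141/64 | -281/128; -35/16; -17/8; -2; -1; 0 } ⇒ -563/256
v(RRRBBBRRBBRB) = { -3; -5/2; -9/4; -71/32; -141/64; -563/256 | -281/128; -35/16; -17/8; -2; -1; 0 } ⇒ -1125/512
v(RRRBBBRRBBRBB) = { -3; -5/2; -9/4; -71/32; -141/64; -563/256; -1125/512 | -281/128; -35/16; -17/8; -2; -1; 0 } ⇒ -2249/1024
v(RRRBBBRRBBRBBR) = { -3; -5/2; -9/4; -71/32; -141/64; -563/256; -1125/512 | -2249/1024; -281/128; -35/16; -17/8; -2; -1; 0 } ⇒ -4499/2048
v(RRRBBBRRBBRBBRB) = { -3; -5/2; -9/4; -71/32; -141/64; -563/256; -1125/512; -4499/2048 | -2249/1024; -281/128; -35/16; -17/8; -2; -1; 0 } ⇒ -8997/4096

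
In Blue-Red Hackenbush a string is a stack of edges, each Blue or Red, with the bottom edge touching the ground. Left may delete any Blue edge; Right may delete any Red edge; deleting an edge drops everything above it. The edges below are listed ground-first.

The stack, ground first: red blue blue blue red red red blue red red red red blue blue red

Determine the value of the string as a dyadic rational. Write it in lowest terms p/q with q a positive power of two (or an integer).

Recurse on prefixes of the 15-edge string red blue blue blue red red red blue red red red red blue blue red:
1 of 15 · r · max L −∞ · min R 0 → -1
2 of 15 · rb · max L -1 · min R 0 → -1/2
3 of 15 · rbb · max L -1/2 · min R 0 → -1/4
4 of 15 · rbbb · max L -1/4 · min R 0 → -1/8
5 of 15 · rbbbr · max L -1/4 · min R -1/8 → -3/16
6 of 15 · rbbbrr · max L -1/4 · min R -3/16 → -7/32
7 of 15 · rbbbrrr · max L -1/4 · min R -7/32 → -15/64
8 of 15 · rbbbrrrb · max L -15/64 · min R -7/32 → -29/128
9 of 15 · rbbbrrrbr · max L -15/64 · min R -29/128 → -59/256
10 of 15 · rbbbrrrbrr · max L -15/64 · min R -59/256 → -119/512
11 of 15 · rbbbrrrbrrr · max L -15/64 · min R -119/512 → -239/1024
12 of 15 · rbbbrrrbrrrr · max L -15/64 · min R -239/1024 → -479/2048
13 of 15 · rbbbrrrbrrrrb · max L -479/2048 · min R -239/1024 → -957/4096
14 of 15 · rbbbrrrbrrrrbb · max L -957/4096 · min R -239/1024 → -1913/8192
15 of 15 · rbbbrrrbrrrrbbr · max L -957/4096 · min R -1913/8192 → -3827/16384

-3827/16384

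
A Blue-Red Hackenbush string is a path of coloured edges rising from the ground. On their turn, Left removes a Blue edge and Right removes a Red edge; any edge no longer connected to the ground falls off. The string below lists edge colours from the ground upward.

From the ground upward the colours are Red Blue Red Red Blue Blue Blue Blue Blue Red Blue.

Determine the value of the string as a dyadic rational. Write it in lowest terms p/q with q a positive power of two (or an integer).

edge 1 of 11 (Red): { · | 0 } → -1
edge 2 of 11 (Blue): { -1 | 0 } → -1/2
edge 3 of 11 (Red): { -1 | -1/2,0 } → -3/4
edge 4 of 11 (Red): { -1 | -3/4,-1/2,0 } → -7/8
edge 5 of 11 (Blue): { -1,-7/8 | -3/4,-1/2,0 } → -13/16
edge 6 of 11 (Blue): { -1,-7/8,-13/16 | -3/4,-1/2,0 } → -25/32
edge 7 of 11 (Blue): { -1,-7/8,-13/16,-25/32 | -3/4,-1/2,0 } → -49/64
edge 8 of 11 (Blue): { -1,-7/8,-13/16,-25/32,-49/64 | -3/4,-1/2,0 } → -97/128
edge 9 of 11 (Blue): { -1,-7/8,-13/16,-25/32,-49/64,-97/128 | -3/4,-1/2,0 } → -193/256
edge 10 of 11 (Red): { -1,-7/8,-13/16,-25/32,-49/64,-97/128 | -193/256,-3/4,-1/2,0 } → -387/512
edge 11 of 11 (Blue): { -1,-7/8,-13/16,-25/32,-49/64,-97/128,-387/512 | -193/256,-3/4,-1/2,0 } → -773/1024

-773/1024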